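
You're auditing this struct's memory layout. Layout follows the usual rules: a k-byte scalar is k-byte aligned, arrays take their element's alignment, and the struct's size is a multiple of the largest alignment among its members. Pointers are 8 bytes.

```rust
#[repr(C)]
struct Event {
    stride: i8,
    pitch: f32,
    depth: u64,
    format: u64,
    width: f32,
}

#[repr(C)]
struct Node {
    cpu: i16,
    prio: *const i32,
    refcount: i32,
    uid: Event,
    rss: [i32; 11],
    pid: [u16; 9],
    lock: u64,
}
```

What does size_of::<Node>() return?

128 bytes

Event: @0: stride [1B, align 1] → 1; +3 pad (align 4); @4: pitch [4B, align 4] → 8; @8: depth [8B, align 8] → 16; @16: format [8B, align 8] → 24; @24: width [4B, align 4] → 28; +4 tail pad (align 8); size 32, align 8
@0: cpu [2B, align 2] → 2
+6 pad (align 8)
@8: prio [8B, align 8] → 16
@16: refcount [4B, align 4] → 20
+4 pad (align 8)
@24: uid [32B, align 8] → 56
@56: rss [44B, align 4] → 100
@100: pid [18B, align 2] → 118
+2 pad (align 8)
@120: lock [8B, align 8] → 128
size 128, align 8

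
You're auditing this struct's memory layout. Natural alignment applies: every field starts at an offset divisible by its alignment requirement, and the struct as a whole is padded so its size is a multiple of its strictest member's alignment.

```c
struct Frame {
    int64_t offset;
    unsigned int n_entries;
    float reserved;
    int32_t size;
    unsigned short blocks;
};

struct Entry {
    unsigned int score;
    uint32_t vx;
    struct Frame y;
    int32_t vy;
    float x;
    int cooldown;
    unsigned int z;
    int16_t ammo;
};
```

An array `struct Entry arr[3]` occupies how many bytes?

Frame: @0: offset [8B, align 8] → 8; @8: n_entries [4B, align 4] → 12; @12: reserved [4B, align 4] → 16; @16: size [4B, align 4] → 20; @20: blocks [2B, align 2] → 22; +2 tail pad (align 8); size 24, align 8
@0: score [4B, align 4] → 4
@4: vx [4B, align 4] → 8
@8: y [24B, align 8] → 32
@32: vy [4B, align 4] → 36
@36: x [4B, align 4] → 40
@40: cooldown [4B, align 4] → 44
@44: z [4B, align 4] → 48
@48: ammo [2B, align 2] → 50
+6 tail pad (align 8)
size 56, align 8
array of 3: 3 × 56 = 168

168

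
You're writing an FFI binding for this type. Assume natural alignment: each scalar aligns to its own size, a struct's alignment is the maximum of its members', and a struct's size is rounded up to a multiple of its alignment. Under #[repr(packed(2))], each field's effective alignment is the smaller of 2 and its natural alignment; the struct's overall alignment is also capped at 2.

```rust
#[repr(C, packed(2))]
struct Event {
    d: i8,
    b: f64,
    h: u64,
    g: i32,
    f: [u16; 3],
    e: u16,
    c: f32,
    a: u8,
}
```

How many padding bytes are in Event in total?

@0: d [1B, align 1] → 1
+1 pad (align 2)
@2: b [8B, align 2] → 10
@10: h [8B, align 2] → 18
@18: g [4B, align 2] → 22
@22: f [6B, align 2] → 28
@28: e [2B, align 2] → 30
@30: c [4B, align 2] → 34
@34: a [1B, align 1] → 35
+1 tail pad (align 2)
size 36, align 2
data bytes 34, size 36 → padding 2

2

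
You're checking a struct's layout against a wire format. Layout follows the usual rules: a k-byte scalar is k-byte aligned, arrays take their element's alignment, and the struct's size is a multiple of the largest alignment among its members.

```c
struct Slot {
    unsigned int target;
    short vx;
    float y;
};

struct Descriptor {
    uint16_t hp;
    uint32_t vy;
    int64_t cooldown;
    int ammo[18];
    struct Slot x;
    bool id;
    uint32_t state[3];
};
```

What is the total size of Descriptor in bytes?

120 bytes

Slot: target at 0 (size 4, align 4) → ends 4; vx at 4 (size 2, align 2) → ends 6; pad 2 to align 4 for y; y at 8 (size 4, align 4) → ends 12; total 12 bytes, alignment 4
hp at 0 (size 2, align 2) → ends 2
pad 2 to align 4 for vy
vy at 4 (size 4, align 4) → ends 8
cooldown at 8 (size 8, align 8) → ends 16
ammo at 16 (size 72, align 4) → ends 88
x at 88 (size 12, align 4) → ends 100
id at 100 (size 1, align 1) → ends 101
pad 3 to align 4 for state
state at 104 (size 12, align 4) → ends 116
tail pad 4 to reach multiple of 8
total 120 bytes, alignment 8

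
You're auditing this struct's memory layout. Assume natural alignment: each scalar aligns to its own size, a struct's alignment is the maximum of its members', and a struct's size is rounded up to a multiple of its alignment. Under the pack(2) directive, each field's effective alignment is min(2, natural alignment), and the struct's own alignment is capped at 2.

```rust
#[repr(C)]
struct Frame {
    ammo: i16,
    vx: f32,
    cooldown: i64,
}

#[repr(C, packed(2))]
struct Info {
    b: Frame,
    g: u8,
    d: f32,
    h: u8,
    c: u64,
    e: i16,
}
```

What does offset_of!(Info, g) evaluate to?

16

Frame: 0..2  ammo  (2B, 2-aligned); 2..4  -- padding (2B); 4..8  vx  (4B, 4-aligned); 8..16  cooldown  (8B, 8-aligned); sizeof = 16, alignof = 8
0..16  b  (16B, 2-aligned)
16..17  g  (1B, 1-aligned)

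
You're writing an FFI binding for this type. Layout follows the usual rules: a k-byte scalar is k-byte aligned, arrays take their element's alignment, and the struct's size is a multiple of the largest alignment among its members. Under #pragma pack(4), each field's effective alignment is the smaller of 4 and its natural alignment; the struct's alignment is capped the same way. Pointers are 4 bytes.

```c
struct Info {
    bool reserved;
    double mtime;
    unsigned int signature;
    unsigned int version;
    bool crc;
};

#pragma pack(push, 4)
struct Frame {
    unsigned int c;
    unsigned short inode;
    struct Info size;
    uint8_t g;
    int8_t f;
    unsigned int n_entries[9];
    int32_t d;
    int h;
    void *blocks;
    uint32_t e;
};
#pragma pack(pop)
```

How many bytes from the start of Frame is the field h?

Info: @0: reserved [1B, align 1] → 1; +7 pad (align 8); @8: mtime [8B, align 8] → 16; @16: signature [4B, align 4] → 20; @20: version [4B, align 4] → 24; @24: crc [1B, align 1] → 25; +7 tail pad (align 8); size 32, align 8
@0: c [4B, align 4] → 4
@4: inode [2B, align 2] → 6
+2 pad (align 4)
@8: size [32B, align 4] → 40
@40: g [1B, align 1] → 41
@41: f [1B, align 1] → 42
+2 pad (align 4)
@44: n_entries [36B, align 4] → 80
@80: d [4B, align 4] → 84
@84: h [4B, align 4] → 88

84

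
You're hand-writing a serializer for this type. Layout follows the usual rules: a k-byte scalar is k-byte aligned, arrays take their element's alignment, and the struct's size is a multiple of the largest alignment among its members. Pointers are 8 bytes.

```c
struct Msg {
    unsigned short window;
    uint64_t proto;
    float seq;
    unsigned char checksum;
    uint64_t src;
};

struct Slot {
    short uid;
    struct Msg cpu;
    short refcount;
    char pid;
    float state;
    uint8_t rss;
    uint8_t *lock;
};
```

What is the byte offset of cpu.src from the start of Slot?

32

Msg: 0..2  window  (2B, 2-aligned); 2..8  -- padding (6B); 8..16  proto  (8B, 8-aligned); 16..20  seq  (4B, 4-aligned); 20..21  checksum  (1B, 1-aligned); 21..24  -- padding (3B); 24..32  src  (8B, 8-aligned); sizeof = 32, alignof = 8
0..2  uid  (2B, 2-aligned)
2..8  -- padding (6B)
8..40  cpu  (32B, 8-aligned)
within Msg: src at 24
8 + 24 = 32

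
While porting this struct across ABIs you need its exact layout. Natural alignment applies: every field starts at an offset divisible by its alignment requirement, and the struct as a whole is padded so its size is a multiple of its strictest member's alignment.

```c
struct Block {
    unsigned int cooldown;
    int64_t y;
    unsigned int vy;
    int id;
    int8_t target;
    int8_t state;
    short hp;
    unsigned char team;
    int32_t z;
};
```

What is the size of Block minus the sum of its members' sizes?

11

0..4  cooldown  (4B, 4-aligned)
4..8  -- padding (4B)
8..16  y  (8B, 8-aligned)
16..20  vy  (4B, 4-aligned)
20..24  id  (4B, 4-aligned)
24..25  target  (1B, 1-aligned)
25..26  state  (1B, 1-aligned)
26..28  hp  (2B, 2-aligned)
28..29  team  (1B, 1-aligned)
29..32  -- padding (3B)
32..36  z  (4B, 4-aligned)
36..40  -- tail padding (4B)
sizeof = 40, alignof = 8
data bytes 29, size 40 → padding 11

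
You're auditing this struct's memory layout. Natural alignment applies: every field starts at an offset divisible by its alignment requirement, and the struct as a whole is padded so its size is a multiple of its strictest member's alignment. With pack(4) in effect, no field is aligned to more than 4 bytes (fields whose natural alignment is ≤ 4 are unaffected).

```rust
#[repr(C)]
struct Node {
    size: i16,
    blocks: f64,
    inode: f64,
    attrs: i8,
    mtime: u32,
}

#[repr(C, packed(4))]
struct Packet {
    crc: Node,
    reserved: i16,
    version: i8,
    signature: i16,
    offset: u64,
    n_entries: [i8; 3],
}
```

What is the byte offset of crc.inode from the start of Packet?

Node: 0..2  size  (2B, 2-aligned); 2..8  -- padding (6B); 8..16  blocks  (8B, 8-aligned); 16..24  inode  (8B, 8-aligned); 24..25  attrs  (1B, 1-aligned); 25..28  -- padding (3B); 28..32  mtime  (4B, 4-aligned); sizeof = 32, alignof = 8
0..32  crc  (32B, 4-aligned)
within Node: inode at 16
0 + 16 = 16

16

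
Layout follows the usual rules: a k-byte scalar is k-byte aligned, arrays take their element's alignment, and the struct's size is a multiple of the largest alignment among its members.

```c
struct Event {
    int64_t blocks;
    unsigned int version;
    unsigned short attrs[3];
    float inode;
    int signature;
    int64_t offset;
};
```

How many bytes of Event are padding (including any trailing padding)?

6

0..8  blocks  (8B, 8-aligned)
8..12  version  (4B, 4-aligned)
12..18  attrs  (6B, 2-aligned)
18..20  -- padding (2B)
20..24  inode  (4B, 4-aligned)
24..28  signature  (4B, 4-aligned)
28..32  -- padding (4B)
32..40  offset  (8B, 8-aligned)
sizeof = 40, alignof = 8
data bytes 34, size 40 → padding 6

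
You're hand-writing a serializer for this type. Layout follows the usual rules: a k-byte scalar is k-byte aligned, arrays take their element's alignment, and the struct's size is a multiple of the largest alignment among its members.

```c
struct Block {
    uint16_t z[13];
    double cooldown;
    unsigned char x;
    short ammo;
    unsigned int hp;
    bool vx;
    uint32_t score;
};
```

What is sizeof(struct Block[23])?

z at 0 (size 26, align 2) → ends 26
pad 6 to align 8 for cooldown
cooldown at 32 (size 8, align 8) → ends 40
x at 40 (size 1, align 1) → ends 41
pad 1 to align 2 for ammo
ammo at 42 (size 2, align 2) → ends 44
hp at 44 (size 4, align 4) → ends 48
vx at 48 (size 1, align 1) → ends 49
pad 3 to align 4 for score
score at 52 (size 4, align 4) → ends 56
total 56 bytes, alignment 8
array of 23: 23 × 56 = 1288

1288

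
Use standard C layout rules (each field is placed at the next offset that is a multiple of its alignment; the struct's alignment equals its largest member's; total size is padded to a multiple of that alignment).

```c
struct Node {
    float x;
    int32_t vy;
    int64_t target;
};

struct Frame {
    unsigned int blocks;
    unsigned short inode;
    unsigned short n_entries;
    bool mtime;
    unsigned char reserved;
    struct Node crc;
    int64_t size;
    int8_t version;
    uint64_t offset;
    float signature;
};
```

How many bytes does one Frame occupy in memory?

Node: x at 0 (size 4, align 4) → ends 4; vy at 4 (size 4, align 4) → ends 8; target at 8 (size 8, align 8) → ends 16; total 16 bytes, alignment 8
blocks at 0 (size 4, align 4) → ends 4
inode at 4 (size 2, align 2) → ends 6
n_entries at 6 (size 2, align 2) → ends 8
mtime at 8 (size 1, align 1) → ends 9
reserved at 9 (size 1, align 1) → ends 10
pad 6 to align 8 for crc
crc at 16 (size 16, align 8) → ends 32
size at 32 (size 8, align 8) → ends 40
version at 40 (size 1, align 1) → ends 41
pad 7 to align 8 for offset
offset at 48 (size 8, align 8) → ends 56
signature at 56 (size 4, align 4) → ends 60
tail pad 4 to reach multiple of 8
total 64 bytes, alignment 8

64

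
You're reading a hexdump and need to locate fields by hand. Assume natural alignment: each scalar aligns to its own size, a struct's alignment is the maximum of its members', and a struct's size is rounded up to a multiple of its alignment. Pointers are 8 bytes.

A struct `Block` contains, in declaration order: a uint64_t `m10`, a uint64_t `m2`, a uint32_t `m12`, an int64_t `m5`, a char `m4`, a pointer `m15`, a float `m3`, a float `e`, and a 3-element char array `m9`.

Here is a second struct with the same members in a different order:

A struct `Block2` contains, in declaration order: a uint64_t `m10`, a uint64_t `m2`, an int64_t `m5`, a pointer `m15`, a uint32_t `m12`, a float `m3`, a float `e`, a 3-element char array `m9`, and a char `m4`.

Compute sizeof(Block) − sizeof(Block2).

m10 at 0 (size 8, align 8) → ends 8
m2 at 8 (size 8, align 8) → ends 16
m12 at 16 (size 4, align 4) → ends 20
pad 4 to align 8 for m5
m5 at 24 (size 8, align 8) → ends 32
m4 at 32 (size 1, align 1) → ends 33
pad 7 to align 8 for m15
m15 at 40 (size 8, align 8) → ends 48
m3 at 48 (size 4, align 4) → ends 52
e at 52 (size 4, align 4) → ends 56
m9 at 56 (size 3, align 1) → ends 59
tail pad 5 to reach multiple of 8
total 64 bytes, alignment 8
— Block2 —
m10 at 0 (size 8, align 8) → ends 8
m2 at 8 (size 8, align 8) → ends 16
m5 at 16 (size 8, align 8) → ends 24
m15 at 24 (size 8, align 8) → ends 32
m12 at 32 (size 4, align 4) → ends 36
m3 at 36 (size 4, align 4) → ends 40
e at 40 (size 4, align 4) → ends 44
m9 at 44 (size 3, align 1) → ends 47
m4 at 47 (size 1, align 1) → ends 48
total 48 bytes, alignment 8
64 − 48 = 16

16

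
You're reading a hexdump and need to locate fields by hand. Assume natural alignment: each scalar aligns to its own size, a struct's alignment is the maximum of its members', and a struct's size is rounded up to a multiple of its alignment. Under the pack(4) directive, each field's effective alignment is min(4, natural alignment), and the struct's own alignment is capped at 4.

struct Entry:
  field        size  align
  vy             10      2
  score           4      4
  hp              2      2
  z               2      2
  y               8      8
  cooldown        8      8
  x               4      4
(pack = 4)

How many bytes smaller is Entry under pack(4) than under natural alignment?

8

natural layout:
  vy at 0 (size 10, align 2) → ends 10
  pad 2 to align 4 for score
  score at 12 (size 4, align 4) → ends 16
  hp at 16 (size 2, align 2) → ends 18
  z at 18 (size 2, align 2) → ends 20
  pad 4 to align 8 for y
  y at 24 (size 8, align 8) → ends 32
  cooldown at 32 (size 8, align 8) → ends 40
  x at 40 (size 4, align 4) → ends 44
  tail pad 4 to reach multiple of 8
  total 48 bytes, alignment 8
packed(4) layout:
  vy at 0 (size 10, align 2) → ends 10
  pad 2 to align 4 for score
  score at 12 (size 4, align 4) → ends 16
  hp at 16 (size 2, align 2) → ends 18
  z at 18 (size 2, align 2) → ends 20
  y at 20 (size 8, align 4) → ends 28
  cooldown at 28 (size 8, align 4) → ends 36
  x at 36 (size 4, align 4) → ends 40
  total 40 bytes, alignment 4
48 − 40 = 8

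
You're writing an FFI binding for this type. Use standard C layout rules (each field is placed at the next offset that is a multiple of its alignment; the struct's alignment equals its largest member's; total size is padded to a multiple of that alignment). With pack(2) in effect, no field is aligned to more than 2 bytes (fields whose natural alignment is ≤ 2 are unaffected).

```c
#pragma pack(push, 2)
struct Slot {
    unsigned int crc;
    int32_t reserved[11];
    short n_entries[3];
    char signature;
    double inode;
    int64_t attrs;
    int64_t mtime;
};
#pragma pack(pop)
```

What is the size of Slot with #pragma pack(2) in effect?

@0: crc [4B, align 2] → 4
@4: reserved [44B, align 2] → 48
@48: n_entries [6B, align 2] → 54
@54: signature [1B, align 1] → 55
+1 pad (align 2)
@56: inode [8B, align 2] → 64
@64: attrs [8B, align 2] → 72
@72: mtime [8B, align 2] → 80
size 80, align 2

80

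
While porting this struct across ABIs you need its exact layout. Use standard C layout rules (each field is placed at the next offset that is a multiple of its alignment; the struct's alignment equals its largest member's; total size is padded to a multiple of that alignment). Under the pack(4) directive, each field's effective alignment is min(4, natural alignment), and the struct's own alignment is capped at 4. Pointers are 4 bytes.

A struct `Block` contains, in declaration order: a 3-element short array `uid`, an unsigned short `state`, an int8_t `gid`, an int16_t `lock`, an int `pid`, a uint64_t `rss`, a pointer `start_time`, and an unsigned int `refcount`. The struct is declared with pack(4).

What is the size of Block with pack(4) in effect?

0..6  uid  (6B, 2-aligned)
6..8  state  (2B, 2-aligned)
8..9  gid  (1B, 1-aligned)
9..10  -- padding (1B)
10..12  lock  (2B, 2-aligned)
12..16  pid  (4B, 4-aligned)
16..24  rss  (8B, 4-aligned)
24..28  start_time  (4B, 4-aligned)
28..32  refcount  (4B, 4-aligned)
sizeof = 32, alignof = 4

32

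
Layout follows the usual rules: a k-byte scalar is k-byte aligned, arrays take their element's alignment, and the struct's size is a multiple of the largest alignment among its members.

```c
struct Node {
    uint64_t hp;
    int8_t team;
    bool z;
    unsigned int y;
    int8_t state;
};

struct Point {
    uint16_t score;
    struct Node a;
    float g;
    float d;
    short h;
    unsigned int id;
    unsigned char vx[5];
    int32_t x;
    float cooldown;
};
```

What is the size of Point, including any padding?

64 bytes

Node: @0: hp [8B, align 8] → 8; @8: team [1B, align 1] → 9; @9: z [1B, align 1] → 10; +2 pad (align 4); @12: y [4B, align 4] → 16; @16: state [1B, align 1] → 17; +7 tail pad (align 8); size 24, align 8
@0: score [2B, align 2] → 2
+6 pad (align 8)
@8: a [24B, align 8] → 32
@32: g [4B, align 4] → 36
@36: d [4B, align 4] → 40
@40: h [2B, align 2] → 42
+2 pad (align 4)
@44: id [4B, align 4] → 48
@48: vx [5B, align 1] → 53
+3 pad (align 4)
@56: x [4B, align 4] → 60
@60: cooldown [4B, align 4] → 64
size 64, align 8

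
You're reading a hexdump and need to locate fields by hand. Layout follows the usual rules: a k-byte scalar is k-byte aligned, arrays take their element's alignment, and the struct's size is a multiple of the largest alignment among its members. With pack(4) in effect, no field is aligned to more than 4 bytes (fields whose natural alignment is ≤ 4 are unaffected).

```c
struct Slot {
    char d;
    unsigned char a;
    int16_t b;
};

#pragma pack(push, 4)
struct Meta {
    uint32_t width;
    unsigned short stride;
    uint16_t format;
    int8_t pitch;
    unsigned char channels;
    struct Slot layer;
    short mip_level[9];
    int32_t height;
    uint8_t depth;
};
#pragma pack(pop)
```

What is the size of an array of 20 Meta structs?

800

Slot: @0: d [1B, align 1] → 1; @1: a [1B, align 1] → 2; @2: b [2B, align 2] → 4; size 4, align 2
@0: width [4B, align 4] → 4
@4: stride [2B, align 2] → 6
@6: format [2B, align 2] → 8
@8: pitch [1B, align 1] → 9
@9: channels [1B, align 1] → 10
@10: layer [4B, align 2] → 14
@14: mip_level [18B, align 2] → 32
@32: height [4B, align 4] → 36
@36: depth [1B, align 1] → 37
+3 tail pad (align 4)
size 40, align 4
array of 20: 20 × 40 = 800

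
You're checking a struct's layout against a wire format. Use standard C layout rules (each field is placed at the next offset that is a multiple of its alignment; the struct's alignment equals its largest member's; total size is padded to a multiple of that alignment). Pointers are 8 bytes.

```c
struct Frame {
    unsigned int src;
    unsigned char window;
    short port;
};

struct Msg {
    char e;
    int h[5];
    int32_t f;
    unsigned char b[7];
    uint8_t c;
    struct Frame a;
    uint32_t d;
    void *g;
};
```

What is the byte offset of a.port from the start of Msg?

42

Frame: @0: src [4B, align 4] → 4; @4: window [1B, align 1] → 5; +1 pad (align 2); @6: port [2B, align 2] → 8; size 8, align 4
@0: e [1B, align 1] → 1
+3 pad (align 4)
@4: h [20B, align 4] → 24
@24: f [4B, align 4] → 28
@28: b [7B, align 1] → 35
@35: c [1B, align 1] → 36
@36: a [8B, align 4] → 44
within Frame: port at 6
36 + 6 = 42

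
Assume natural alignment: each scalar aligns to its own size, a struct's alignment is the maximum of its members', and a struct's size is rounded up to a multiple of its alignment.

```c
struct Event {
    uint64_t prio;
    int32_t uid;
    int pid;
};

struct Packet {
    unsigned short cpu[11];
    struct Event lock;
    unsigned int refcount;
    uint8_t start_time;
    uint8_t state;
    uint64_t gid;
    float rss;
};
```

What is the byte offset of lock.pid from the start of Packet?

Event: @0: prio [8B, align 8] → 8; @8: uid [4B, align 4] → 12; @12: pid [4B, align 4] → 16; size 16, align 8
@0: cpu [22B, align 2] → 22
+2 pad (align 8)
@24: lock [16B, align 8] → 40
within Event: pid at 12
24 + 12 = 36

36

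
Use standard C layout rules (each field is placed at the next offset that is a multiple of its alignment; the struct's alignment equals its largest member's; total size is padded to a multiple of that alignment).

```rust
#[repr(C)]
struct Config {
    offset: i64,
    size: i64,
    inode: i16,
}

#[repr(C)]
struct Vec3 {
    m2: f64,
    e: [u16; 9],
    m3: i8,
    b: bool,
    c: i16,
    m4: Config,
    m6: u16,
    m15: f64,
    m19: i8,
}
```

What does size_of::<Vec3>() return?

Config: offset at 0 (size 8, align 8) → ends 8; size at 8 (size 8, align 8) → ends 16; inode at 16 (size 2, align 2) → ends 18; tail pad 6 to reach multiple of 8; total 24 bytes, alignment 8
m2 at 0 (size 8, align 8) → ends 8
e at 8 (size 18, align 2) → ends 26
m3 at 26 (size 1, align 1) → ends 27
b at 27 (size 1, align 1) → ends 28
c at 28 (size 2, align 2) → ends 30
pad 2 to align 8 for m4
m4 at 32 (size 24, align 8) → ends 56
m6 at 56 (size 2, align 2) → ends 58
pad 6 to align 8 for m15
m15 at 64 (size 8, align 8) → ends 72
m19 at 72 (size 1, align 1) → ends 73
tail pad 7 to reach multiple of 8
total 80 bytes, alignment 8

80 bytes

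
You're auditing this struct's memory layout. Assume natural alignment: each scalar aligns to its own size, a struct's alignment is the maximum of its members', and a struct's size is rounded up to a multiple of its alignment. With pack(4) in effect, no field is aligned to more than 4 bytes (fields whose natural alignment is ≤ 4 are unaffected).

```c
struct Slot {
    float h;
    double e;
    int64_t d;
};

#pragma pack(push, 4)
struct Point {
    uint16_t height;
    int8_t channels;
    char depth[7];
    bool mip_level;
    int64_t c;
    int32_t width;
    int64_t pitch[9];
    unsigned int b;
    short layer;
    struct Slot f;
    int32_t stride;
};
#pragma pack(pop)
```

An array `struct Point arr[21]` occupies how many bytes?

Slot: h at 0 (size 4, align 4) → ends 4; pad 4 to align 8 for e; e at 8 (size 8, align 8) → ends 16; d at 16 (size 8, align 8) → ends 24; total 24 bytes, alignment 8
height at 0 (size 2, align 2) → ends 2
channels at 2 (size 1, align 1) → ends 3
depth at 3 (size 7, align 1) → ends 10
mip_level at 10 (size 1, align 1) → ends 11
pad 1 to align 4 for c
c at 12 (size 8, align 4) → ends 20
width at 20 (size 4, align 4) → ends 24
pitch at 24 (size 72, align 4) → ends 96
b at 96 (size 4, align 4) → ends 100
layer at 100 (size 2, align 2) → ends 102
pad 2 to align 4 for f
f at 104 (size 24, align 4) → ends 128
stride at 128 (size 4, align 4) → ends 132
total 132 bytes, alignment 4
array of 21: 21 × 132 = 2772

2772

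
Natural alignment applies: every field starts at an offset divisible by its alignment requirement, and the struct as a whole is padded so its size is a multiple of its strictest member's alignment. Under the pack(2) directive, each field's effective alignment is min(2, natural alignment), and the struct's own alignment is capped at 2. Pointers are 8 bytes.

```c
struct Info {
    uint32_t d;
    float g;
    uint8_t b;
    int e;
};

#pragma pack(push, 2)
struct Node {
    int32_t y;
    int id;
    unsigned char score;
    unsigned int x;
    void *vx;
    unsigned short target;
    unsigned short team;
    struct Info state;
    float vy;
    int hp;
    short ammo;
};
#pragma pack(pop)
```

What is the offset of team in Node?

24

Info: 0..4  d  (4B, 4-aligned); 4..8  g  (4B, 4-aligned); 8..9  b  (1B, 1-aligned); 9..12  -- padding (3B); 12..16  e  (4B, 4-aligned); sizeof = 16, alignof = 4
0..4  y  (4B, 2-aligned)
4..8  id  (4B, 2-aligned)
8..9  score  (1B, 1-aligned)
9..10  -- padding (1B)
10..14  x  (4B, 2-aligned)
14..22  vx  (8B, 2-aligned)
22..24  target  (2B, 2-aligned)
24..26  team  (2B, 2-aligned)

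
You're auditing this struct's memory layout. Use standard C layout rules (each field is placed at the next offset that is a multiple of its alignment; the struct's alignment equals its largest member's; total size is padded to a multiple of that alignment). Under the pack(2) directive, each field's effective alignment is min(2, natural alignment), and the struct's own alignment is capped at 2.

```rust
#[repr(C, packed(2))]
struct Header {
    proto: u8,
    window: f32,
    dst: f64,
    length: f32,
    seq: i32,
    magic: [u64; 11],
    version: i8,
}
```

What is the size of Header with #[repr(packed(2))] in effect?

proto at 0 (size 1, align 1) → ends 1
pad 1 to align 2 for window
window at 2 (size 4, align 2) → ends 6
dst at 6 (size 8, align 2) → ends 14
length at 14 (size 4, align 2) → ends 18
seq at 18 (size 4, align 2) → ends 22
magic at 22 (size 88, align 2) → ends 110
version at 110 (size 1, align 1) → ends 111
tail pad 1 to reach multiple of 2
total 112 bytes, alignment 2

112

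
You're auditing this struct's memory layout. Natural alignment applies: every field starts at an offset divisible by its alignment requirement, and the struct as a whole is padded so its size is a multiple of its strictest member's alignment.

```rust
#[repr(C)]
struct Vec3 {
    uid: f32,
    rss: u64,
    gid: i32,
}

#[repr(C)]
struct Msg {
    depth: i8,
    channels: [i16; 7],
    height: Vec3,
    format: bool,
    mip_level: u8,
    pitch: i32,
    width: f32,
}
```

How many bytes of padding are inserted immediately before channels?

1

Vec3: uid at 0 (size 4, align 4) → ends 4; pad 4 to align 8 for rss; rss at 8 (size 8, align 8) → ends 16; gid at 16 (size 4, align 4) → ends 20; tail pad 4 to reach multiple of 8; total 24 bytes, alignment 8
depth at 0 (size 1, align 1) → ends 1
pad 1 to align 2 for channels
channels at 2 (size 14, align 2) → ends 16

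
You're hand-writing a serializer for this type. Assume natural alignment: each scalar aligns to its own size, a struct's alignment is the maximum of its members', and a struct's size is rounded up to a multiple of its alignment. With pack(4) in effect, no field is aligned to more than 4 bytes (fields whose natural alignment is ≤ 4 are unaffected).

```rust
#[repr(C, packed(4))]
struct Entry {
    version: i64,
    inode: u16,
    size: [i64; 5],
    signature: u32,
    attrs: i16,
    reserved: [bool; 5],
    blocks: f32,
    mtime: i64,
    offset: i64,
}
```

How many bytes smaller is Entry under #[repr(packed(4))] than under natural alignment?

natural layout:
  version at 0 (size 8, align 8) → ends 8
  inode at 8 (size 2, align 2) → ends 10
  pad 6 to align 8 for size
  size at 16 (size 40, align 8) → ends 56
  signature at 56 (size 4, align 4) → ends 60
  attrs at 60 (size 2, align 2) → ends 62
  reserved at 62 (size 5, align 1) → ends 67
  pad 1 to align 4 for blocks
  blocks at 68 (size 4, align 4) → ends 72
  mtime at 72 (size 8, align 8) → ends 80
  offset at 80 (size 8, align 8) → ends 88
  total 88 bytes, alignment 8
packed(4) layout:
  version at 0 (size 8, align 4) → ends 8
  inode at 8 (size 2, align 2) → ends 10
  pad 2 to align 4 for size
  size at 12 (size 40, align 4) → ends 52
  signature at 52 (size 4, align 4) → ends 56
  attrs at 56 (size 2, align 2) → ends 58
  reserved at 58 (size 5, align 1) → ends 63
  pad 1 to align 4 for blocks
  blocks at 64 (size 4, align 4) → ends 68
  mtime at 68 (size 8, align 4) → ends 76
  offset at 76 (size 8, align 4) → ends 84
  total 84 bytes, alignment 4
88 − 84 = 4

4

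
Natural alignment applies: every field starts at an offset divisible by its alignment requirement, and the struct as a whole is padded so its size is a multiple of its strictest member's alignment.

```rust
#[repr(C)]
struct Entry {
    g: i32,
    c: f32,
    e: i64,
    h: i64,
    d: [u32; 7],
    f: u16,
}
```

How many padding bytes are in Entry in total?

0..4  g  (4B, 4-aligned)
4..8  c  (4B, 4-aligned)
8..16  e  (8B, 8-aligned)
16..24  h  (8B, 8-aligned)
24..52  d  (28B, 4-aligned)
52..54  f  (2B, 2-aligned)
54..56  -- tail padding (2B)
sizeof = 56, alignof = 8
data bytes 54, size 56 → padding 2

2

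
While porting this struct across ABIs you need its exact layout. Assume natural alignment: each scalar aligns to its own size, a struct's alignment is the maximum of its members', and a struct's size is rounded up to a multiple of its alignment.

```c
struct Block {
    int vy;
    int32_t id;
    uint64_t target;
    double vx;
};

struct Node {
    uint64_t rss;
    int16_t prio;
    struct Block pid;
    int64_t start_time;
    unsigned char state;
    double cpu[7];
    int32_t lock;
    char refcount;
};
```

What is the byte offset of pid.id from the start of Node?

20

Block: vy at 0 (size 4, align 4) → ends 4; id at 4 (size 4, align 4) → ends 8; target at 8 (size 8, align 8) → ends 16; vx at 16 (size 8, align 8) → ends 24; total 24 bytes, alignment 8
rss at 0 (size 8, align 8) → ends 8
prio at 8 (size 2, align 2) → ends 10
pad 6 to align 8 for pid
pid at 16 (size 24, align 8) → ends 40
within Block: id at 4
16 + 4 = 20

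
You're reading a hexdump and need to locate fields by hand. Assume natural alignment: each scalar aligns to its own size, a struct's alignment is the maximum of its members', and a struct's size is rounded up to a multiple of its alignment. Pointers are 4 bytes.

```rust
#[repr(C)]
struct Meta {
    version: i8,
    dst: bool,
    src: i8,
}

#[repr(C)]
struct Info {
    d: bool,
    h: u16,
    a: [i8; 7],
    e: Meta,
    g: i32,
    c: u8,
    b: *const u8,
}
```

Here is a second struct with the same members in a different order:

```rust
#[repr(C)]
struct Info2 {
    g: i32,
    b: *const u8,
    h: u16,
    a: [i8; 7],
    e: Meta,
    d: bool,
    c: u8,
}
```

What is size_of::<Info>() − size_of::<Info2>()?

4

Meta: @0: version [1B, align 1] → 1; @1: dst [1B, align 1] → 2; @2: src [1B, align 1] → 3; size 3, align 1
@0: d [1B, align 1] → 1
+1 pad (align 2)
@2: h [2B, align 2] → 4
@4: a [7B, align 1] → 11
@11: e [3B, align 1] → 14
+2 pad (align 4)
@16: g [4B, align 4] → 20
@20: c [1B, align 1] → 21
+3 pad (align 4)
@24: b [4B, align 4] → 28
size 28, align 4
— Info2 —
@0: g [4B, align 4] → 4
@4: b [4B, align 4] → 8
@8: h [2B, align 2] → 10
@10: a [7B, align 1] → 17
@17: e [3B, align 1] → 20
@20: d [1B, align 1] → 21
@21: c [1B, align 1] → 22
+2 tail pad (align 4)
size 24, align 4
28 − 24 = 4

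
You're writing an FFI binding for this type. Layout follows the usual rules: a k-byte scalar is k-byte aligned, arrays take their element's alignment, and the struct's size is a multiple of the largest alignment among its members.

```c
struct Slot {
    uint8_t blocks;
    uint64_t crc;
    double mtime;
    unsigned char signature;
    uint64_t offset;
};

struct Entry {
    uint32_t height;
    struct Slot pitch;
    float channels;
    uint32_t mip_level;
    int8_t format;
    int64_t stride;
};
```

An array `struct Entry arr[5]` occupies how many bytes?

360

Slot: 0..1  blocks  (1B, 1-aligned); 1..8  -- padding (7B); 8..16  crc  (8B, 8-aligned); 16..24  mtime  (8B, 8-aligned); 24..25  signature  (1B, 1-aligned); 25..32  -- padding (7B); 32..40  offset  (8B, 8-aligned); sizeof = 40, alignof = 8
0..4  height  (4B, 4-aligned)
4..8  -- padding (4B)
8..48  pitch  (40B, 8-aligned)
48..52  channels  (4B, 4-aligned)
52..56  mip_level  (4B, 4-aligned)
56..57  format  (1B, 1-aligned)
57..64  -- padding (7B)
64..72  stride  (8B, 8-aligned)
sizeof = 72, alignof = 8
array of 5: 5 × 72 = 360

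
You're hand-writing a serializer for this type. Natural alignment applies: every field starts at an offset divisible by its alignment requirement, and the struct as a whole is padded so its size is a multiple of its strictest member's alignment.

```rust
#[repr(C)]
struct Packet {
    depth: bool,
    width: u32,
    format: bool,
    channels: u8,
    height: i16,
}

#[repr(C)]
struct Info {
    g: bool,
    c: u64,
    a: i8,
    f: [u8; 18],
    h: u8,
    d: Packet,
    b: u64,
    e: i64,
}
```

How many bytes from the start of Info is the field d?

36

Packet: 0..1  depth  (1B, 1-aligned); 1..4  -- padding (3B); 4..8  width  (4B, 4-aligned); 8..9  format  (1B, 1-aligned); 9..10  channels  (1B, 1-aligned); 10..12  height  (2B, 2-aligned); sizeof = 12, alignof = 4
0..1  g  (1B, 1-aligned)
1..8  -- padding (7B)
8..16  c  (8B, 8-aligned)
16..17  a  (1B, 1-aligned)
17..35  f  (18B, 1-aligned)
35..36  h  (1B, 1-aligned)
36..48  d  (12B, 4-aligned)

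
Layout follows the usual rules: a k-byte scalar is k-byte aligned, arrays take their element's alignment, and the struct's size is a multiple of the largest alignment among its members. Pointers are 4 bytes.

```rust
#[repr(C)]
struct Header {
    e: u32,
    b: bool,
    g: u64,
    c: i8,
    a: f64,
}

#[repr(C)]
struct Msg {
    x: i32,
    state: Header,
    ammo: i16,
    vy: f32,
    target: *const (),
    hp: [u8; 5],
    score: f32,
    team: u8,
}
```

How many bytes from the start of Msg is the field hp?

52

Header: e at 0 (size 4, align 4) → ends 4; b at 4 (size 1, align 1) → ends 5; pad 3 to align 8 for g; g at 8 (size 8, align 8) → ends 16; c at 16 (size 1, align 1) → ends 17; pad 7 to align 8 for a; a at 24 (size 8, align 8) → ends 32; total 32 bytes, alignment 8
x at 0 (size 4, align 4) → ends 4
pad 4 to align 8 for state
state at 8 (size 32, align 8) → ends 40
ammo at 40 (size 2, align 2) → ends 42
pad 2 to align 4 for vy
vy at 44 (size 4, align 4) → ends 48
target at 48 (size 4, align 4) → ends 52
hp at 52 (size 5, align 1) → ends 57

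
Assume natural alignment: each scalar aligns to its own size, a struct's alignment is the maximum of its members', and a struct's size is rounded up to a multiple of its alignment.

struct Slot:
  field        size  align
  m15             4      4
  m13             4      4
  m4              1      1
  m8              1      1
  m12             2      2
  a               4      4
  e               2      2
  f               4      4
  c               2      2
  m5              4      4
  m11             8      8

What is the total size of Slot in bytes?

40 bytes

@0: m15 [4B, align 4] → 4
@4: m13 [4B, align 4] → 8
@8: m4 [1B, align 1] → 9
@9: m8 [1B, align 1] → 10
@10: m12 [2B, align 2] → 12
@12: a [4B, align 4] → 16
@16: e [2B, align 2] → 18
+2 pad (align 4)
@20: f [4B, align 4] → 24
@24: c [2B, align 2] → 26
+2 pad (align 4)
@28: m5 [4B, align 4] → 32
@32: m11 [8B, align 8] → 40
size 40, align 8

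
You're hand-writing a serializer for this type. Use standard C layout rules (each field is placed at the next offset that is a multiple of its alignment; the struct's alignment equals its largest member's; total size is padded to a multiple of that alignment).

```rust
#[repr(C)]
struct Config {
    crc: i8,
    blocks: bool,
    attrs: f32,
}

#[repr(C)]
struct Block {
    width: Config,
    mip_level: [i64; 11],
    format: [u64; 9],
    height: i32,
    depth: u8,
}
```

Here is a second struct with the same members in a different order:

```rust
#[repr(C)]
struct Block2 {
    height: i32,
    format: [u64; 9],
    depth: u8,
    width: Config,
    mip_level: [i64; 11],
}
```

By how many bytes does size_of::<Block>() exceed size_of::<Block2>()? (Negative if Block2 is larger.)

Config: 0..1  crc  (1B, 1-aligned); 1..2  blocks  (1B, 1-aligned); 2..4  -- padding (2B); 4..8  attrs  (4B, 4-aligned); sizeof = 8, alignof = 4
0..8  width  (8B, 4-aligned)
8..96  mip_level  (88B, 8-aligned)
96..168  format  (72B, 8-aligned)
168..172  height  (4B, 4-aligned)
172..173  depth  (1B, 1-aligned)
173..176  -- tail padding (3B)
sizeof = 176, alignof = 8
— Block2 —
0..4  height  (4B, 4-aligned)
4..8  -- padding (4B)
8..80  format  (72B, 8-aligned)
80..81  depth  (1B, 1-aligned)
81..84  -- padding (3B)
84..92  width  (8B, 4-aligned)
92..96  -- padding (4B)
96..184  mip_level  (88B, 8-aligned)
sizeof = 184, alignof = 8
176 − 184 = -8

-8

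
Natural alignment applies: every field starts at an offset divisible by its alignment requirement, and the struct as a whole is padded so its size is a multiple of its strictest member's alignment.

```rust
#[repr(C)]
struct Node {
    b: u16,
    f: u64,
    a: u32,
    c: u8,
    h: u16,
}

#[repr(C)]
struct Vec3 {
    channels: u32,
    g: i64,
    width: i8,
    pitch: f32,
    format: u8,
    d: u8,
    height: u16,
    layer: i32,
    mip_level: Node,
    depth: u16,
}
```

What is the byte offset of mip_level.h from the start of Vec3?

54

Node: b at 0 (size 2, align 2) → ends 2; pad 6 to align 8 for f; f at 8 (size 8, align 8) → ends 16; a at 16 (size 4, align 4) → ends 20; c at 20 (size 1, align 1) → ends 21; pad 1 to align 2 for h; h at 22 (size 2, align 2) → ends 24; total 24 bytes, alignment 8
channels at 0 (size 4, align 4) → ends 4
pad 4 to align 8 for g
g at 8 (size 8, align 8) → ends 16
width at 16 (size 1, align 1) → ends 17
pad 3 to align 4 for pitch
pitch at 20 (size 4, align 4) → ends 24
format at 24 (size 1, align 1) → ends 25
d at 25 (size 1, align 1) → ends 26
height at 26 (size 2, align 2) → ends 28
layer at 28 (size 4, align 4) → ends 32
mip_level at 32 (size 24, align 8) → ends 56
within Node: h at 22
32 + 22 = 54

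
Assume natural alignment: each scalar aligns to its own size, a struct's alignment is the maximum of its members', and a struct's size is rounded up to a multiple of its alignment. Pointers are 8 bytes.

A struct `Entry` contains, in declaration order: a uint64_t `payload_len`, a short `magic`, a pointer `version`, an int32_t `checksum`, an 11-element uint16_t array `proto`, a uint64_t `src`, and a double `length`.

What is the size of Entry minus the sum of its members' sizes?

12

0..8  payload_len  (8B, 8-aligned)
8..10  magic  (2B, 2-aligned)
10..16  -- padding (6B)
16..24  version  (8B, 8-aligned)
24..28  checksum  (4B, 4-aligned)
28..50  proto  (22B, 2-aligned)
50..56  -- padding (6B)
56..64  src  (8B, 8-aligned)
64..72  length  (8B, 8-aligned)
sizeof = 72, alignof = 8
data bytes 60, size 72 → padding 12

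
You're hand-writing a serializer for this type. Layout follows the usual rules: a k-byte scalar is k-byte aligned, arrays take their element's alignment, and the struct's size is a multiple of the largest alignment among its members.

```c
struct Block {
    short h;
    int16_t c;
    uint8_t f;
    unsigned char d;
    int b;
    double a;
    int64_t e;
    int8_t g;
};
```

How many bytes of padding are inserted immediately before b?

@0: h [2B, align 2] → 2
@2: c [2B, align 2] → 4
@4: f [1B, align 1] → 5
@5: d [1B, align 1] → 6
+2 pad (align 4)
@8: b [4B, align 4] → 12

2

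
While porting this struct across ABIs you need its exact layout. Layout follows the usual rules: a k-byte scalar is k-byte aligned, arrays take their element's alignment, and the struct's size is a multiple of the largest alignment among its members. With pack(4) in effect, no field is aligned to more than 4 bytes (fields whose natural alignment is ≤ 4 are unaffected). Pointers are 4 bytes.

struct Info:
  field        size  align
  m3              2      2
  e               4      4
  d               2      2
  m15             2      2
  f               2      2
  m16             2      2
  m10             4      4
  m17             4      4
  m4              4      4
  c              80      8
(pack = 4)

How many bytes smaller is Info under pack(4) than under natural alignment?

4

natural layout:
  @0: m3 [2B, align 2] → 2
  +2 pad (align 4)
  @4: e [4B, align 4] → 8
  @8: d [2B, align 2] → 10
  @10: m15 [2B, align 2] → 12
  @12: f [2B, align 2] → 14
  @14: m16 [2B, align 2] → 16
  @16: m10 [4B, align 4] → 20
  @20: m17 [4B, align 4] → 24
  @24: m4 [4B, align 4] → 28
  +4 pad (align 8)
  @32: c [80B, align 8] → 112
  size 112, align 8
packed(4) layout:
  @0: m3 [2B, align 2] → 2
  +2 pad (align 4)
  @4: e [4B, align 4] → 8
  @8: d [2B, align 2] → 10
  @10: m15 [2B, align 2] → 12
  @12: f [2B, align 2] → 14
  @14: m16 [2B, align 2] → 16
  @16: m10 [4B, align 4] → 20
  @20: m17 [4B, align 4] → 24
  @24: m4 [4B, align 4] → 28
  @28: c [80B, align 4] → 108
  size 108, align 4
112 − 108 = 4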